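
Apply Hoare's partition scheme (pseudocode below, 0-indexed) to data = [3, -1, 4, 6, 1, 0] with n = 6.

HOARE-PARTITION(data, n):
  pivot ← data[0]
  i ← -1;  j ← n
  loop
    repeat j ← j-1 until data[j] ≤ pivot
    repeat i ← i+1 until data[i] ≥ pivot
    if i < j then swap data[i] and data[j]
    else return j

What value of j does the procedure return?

2

pivot = data[0] = 3; i = -1, j = 6
j→5 (data[5]=0≤3), i→0 (data[0]=3≥3); i<j, swap → [0, -1, 4, 6, 1, 3]
j→4 (data[4]=1≤3), i→2 (data[2]=4≥3); i<j, swap → [0, -1, 1, 6, 4, 3]
j→2, i→3; i≥j, return j=2. data = [0, -1, 1, 6, 4, 3]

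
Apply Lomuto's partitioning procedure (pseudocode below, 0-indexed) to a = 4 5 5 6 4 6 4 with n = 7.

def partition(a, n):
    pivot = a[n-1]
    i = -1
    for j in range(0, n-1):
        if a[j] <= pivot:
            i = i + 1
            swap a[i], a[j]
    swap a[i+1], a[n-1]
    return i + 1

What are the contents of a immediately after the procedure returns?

4 4 4 6 5 6 5

pivot = a[6] = 4; i = -1
j=0: a[0]=4 ≤ 4 → i=0, swap a[0],a[0] (no change) → 4 5 5 6 4 6 4
j=1: a[1]=5 > 4 → no swap
j=2: a[2]=5 > 4 → no swap
j=3: a[3]=6 > 4 → no swap
j=4: a[4]=4 ≤ 4 → i=1, swap a[1],a[4] → 4 4 5 6 5 6 4
j=5: a[5]=6 > 4 → no swap
final swap a[2],a[6] → 4 4 4 6 5 6 5; return 2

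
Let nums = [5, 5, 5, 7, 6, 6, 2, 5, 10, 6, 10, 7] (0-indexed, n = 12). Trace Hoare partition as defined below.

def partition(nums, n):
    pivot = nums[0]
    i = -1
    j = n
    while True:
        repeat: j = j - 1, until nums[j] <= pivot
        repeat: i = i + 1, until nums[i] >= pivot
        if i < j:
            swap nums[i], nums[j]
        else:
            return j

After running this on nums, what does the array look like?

[5, 2, 5, 7, 6, 6, 5, 5, 10, 6, 10, 7]

pivot = nums[0] = 5; i = -1, j = 12
j→7 (nums[7]=5≤5), i→0 (nums[0]=5≥5); i<j, swap → [5, 5, 5, 7, 6, 6, 2, 5, 10, 6, 10, 7]
j→6 (nums[6]=2≤5), i→1 (nums[1]=5≥5); i<j, swap → [5, 2, 5, 7, 6, 6, 5, 5, 10, 6, 10, 7]
j→2, i→2; i≥j, return j=2. nums = [5, 2, 5, 7, 6, 6, 5, 5, 10, 6, 10, 7]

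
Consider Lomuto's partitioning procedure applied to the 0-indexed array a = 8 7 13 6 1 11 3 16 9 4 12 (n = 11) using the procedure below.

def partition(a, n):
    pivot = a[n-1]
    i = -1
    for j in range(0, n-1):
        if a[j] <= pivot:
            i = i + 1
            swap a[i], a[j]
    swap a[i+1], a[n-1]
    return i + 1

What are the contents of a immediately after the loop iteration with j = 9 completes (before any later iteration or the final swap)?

8 7 6 1 11 3 9 4 13 16 12

pivot = a[10] = 12; i = -1
j=0: a[0]=8 ≤ 12 → i=0, swap a[0],a[0] (no change) → 8 7 13 6 1 11 3 16 9 4 12
j=1: a[1]=7 ≤ 12 → i=1, swap a[1],a[1] (no change) → 8 7 13 6 1 11 3 16 9 4 12
j=2: a[2]=13 > 12 → no swap
j=3: a[3]=6 ≤ 12 → i=2, swap a[2],a[3] → 8 7 6 13 1 11 3 16 9 4 12
j=4: a[4]=1 ≤ 12 → i=3, swap a[3],a[4] → 8 7 6 1 13 11 3 16 9 4 12
j=5: a[5]=11 ≤ 12 → i=4, swap a[4],a[5] → 8 7 6 1 11 13 3 16 9 4 12
j=6: a[6]=3 ≤ 12 → i=5, swap a[5],a[6] → 8 7 6 1 11 3 13 16 9 4 12
j=7: a[7]=16 > 12 → no swap
j=8: a[8]=9 ≤ 12 → i=6, swap a[6],a[8] → 8 7 6 1 11 3 9 16 13 4 12
j=9: a[9]=4 ≤ 12 → i=7, swap a[7],a[9] → 8 7 6 1 11 3 9 4 13 16 12
(after j=9) a = 8 7 6 1 11 3 9 4 13 16 12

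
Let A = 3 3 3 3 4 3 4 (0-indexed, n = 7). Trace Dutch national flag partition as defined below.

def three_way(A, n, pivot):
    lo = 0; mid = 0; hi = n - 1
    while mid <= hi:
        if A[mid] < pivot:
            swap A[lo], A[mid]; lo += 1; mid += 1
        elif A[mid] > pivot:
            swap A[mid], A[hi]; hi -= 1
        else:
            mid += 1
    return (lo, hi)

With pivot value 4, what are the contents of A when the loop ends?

pivot = 4; lo=0, mid=0, hi=6
A[mid]=3<4: swap A[0],A[0]; lo=1,mid=1 → 3 3 3 3 4 3 4
A[mid]=3<4: swap A[1],A[1]; lo=2,mid=2 → 3 3 3 3 4 3 4
A[mid]=3<4: swap A[2],A[2]; lo=3,mid=3 → 3 3 3 3 4 3 4
A[mid]=3<4: swap A[3],A[3]; lo=4,mid=4 → 3 3 3 3 4 3 4
A[mid]=4=4: mid=5
A[mid]=3<4: swap A[4],A[5]; lo=5,mid=6 → 3 3 3 3 3 4 4
A[mid]=4=4: mid=7
end: lo=5, hi=6; A = 3 3 3 3 3 4 4

3 3 3 3 3 4 4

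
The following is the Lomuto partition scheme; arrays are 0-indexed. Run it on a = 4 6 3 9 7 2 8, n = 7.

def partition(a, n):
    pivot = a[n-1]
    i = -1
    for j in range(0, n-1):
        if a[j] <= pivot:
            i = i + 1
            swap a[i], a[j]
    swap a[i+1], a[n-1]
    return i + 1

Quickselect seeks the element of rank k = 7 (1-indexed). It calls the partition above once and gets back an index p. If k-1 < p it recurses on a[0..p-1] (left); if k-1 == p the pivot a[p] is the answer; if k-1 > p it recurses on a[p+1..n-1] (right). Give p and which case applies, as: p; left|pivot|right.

pivot=8, i=-1
j=0: 4≤8, i=0, swap(0,0) ⇒ 4 6 3 9 7 2 8
j=1: 6≤8, i=1, swap(1,1) ⇒ 4 6 3 9 7 2 8
j=2: 3≤8, i=2, swap(2,2) ⇒ 4 6 3 9 7 2 8
j=3: 9>8, skip
j=4: 7≤8, i=3, swap(3,4) ⇒ 4 6 3 7 9 2 8
j=5: 2≤8, i=4, swap(4,5) ⇒ 4 6 3 7 2 9 8
swap(5,6) ⇒ 4 6 3 7 2 8 9; return 5
p = 5; k-1 = 6 > 5 ⇒ right

5; right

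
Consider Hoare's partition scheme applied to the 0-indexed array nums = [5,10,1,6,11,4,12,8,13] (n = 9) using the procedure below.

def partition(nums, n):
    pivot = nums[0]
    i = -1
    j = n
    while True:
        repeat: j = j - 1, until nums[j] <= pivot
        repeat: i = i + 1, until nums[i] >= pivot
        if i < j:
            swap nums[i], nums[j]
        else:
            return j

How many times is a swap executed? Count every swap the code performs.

2

pivot = nums[0] = 5; i = -1, j = 9
j→5 (nums[5]=4≤5), i→0 (nums[0]=5≥5); i<j, swap → [4,10,1,6,11,5,12,8,13]
j→2 (nums[2]=1≤5), i→1 (nums[1]=10≥5); i<j, swap → [4,1,10,6,11,5,12,8,13]
j→1, i→2; i≥j, return j=1. nums = [4,1,10,6,11,5,12,8,13]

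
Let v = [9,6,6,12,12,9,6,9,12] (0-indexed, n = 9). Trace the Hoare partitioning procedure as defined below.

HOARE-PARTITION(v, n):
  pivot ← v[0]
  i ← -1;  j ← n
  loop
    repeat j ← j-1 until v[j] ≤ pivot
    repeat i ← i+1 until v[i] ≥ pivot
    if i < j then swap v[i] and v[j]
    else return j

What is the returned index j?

pivot = v[0] = 9; i = -1, j = 9
j→7 (v[7]=9≤9), i→0 (v[0]=9≥9); i<j, swap → [9,6,6,12,12,9,6,9,12]
j→6 (v[6]=6≤9), i→3 (v[3]=12≥9); i<j, swap → [9,6,6,6,12,9,12,9,12]
j→5 (v[5]=9≤9), i→4 (v[4]=12≥9); i<j, swap → [9,6,6,6,9,12,12,9,12]
j→4, i→5; i≥j, return j=4. v = [9,6,6,6,9,12,12,9,12]

4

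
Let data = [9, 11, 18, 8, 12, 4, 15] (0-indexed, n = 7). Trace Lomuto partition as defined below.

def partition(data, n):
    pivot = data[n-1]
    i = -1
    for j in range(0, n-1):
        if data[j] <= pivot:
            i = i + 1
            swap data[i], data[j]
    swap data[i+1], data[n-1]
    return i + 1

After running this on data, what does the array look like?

pivot = data[6] = 15; i = -1
j=0: data[0]=9 ≤ 15 → i=0, swap data[0],data[0] (no change) → [9, 11, 18, 8, 12, 4, 15]
j=1: data[1]=11 ≤ 15 → i=1, swap data[1],data[1] (no change) → [9, 11, 18, 8, 12, 4, 15]
j=2: data[2]=18 > 15 → no swap
j=3: data[3]=8 ≤ 15 → i=2, swap data[2],data[3] → [9, 11, 8, 18, 12, 4, 15]
j=4: data[4]=12 ≤ 15 → i=3, swap data[3],data[4] → [9, 11, 8, 12, 18, 4, 15]
j=5: data[5]=4 ≤ 15 → i=4, swap data[4],data[5] → [9, 11, 8, 12, 4, 18, 15]
final swap data[5],data[6] → [9, 11, 8, 12, 4, 15, 18]; return 5

[9, 11, 8, 12, 4, 15, 18]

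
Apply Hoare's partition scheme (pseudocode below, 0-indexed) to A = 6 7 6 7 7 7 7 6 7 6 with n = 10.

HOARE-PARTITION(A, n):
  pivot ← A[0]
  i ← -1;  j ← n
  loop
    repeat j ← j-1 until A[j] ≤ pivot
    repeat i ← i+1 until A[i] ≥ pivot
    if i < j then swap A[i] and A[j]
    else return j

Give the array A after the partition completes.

pivot=6
j stops at 9 (6), i stops at 0 (6); swap ⇒ 6 7 6 7 7 7 7 6 7 6
j stops at 7 (6), i stops at 1 (7); swap ⇒ 6 6 6 7 7 7 7 7 7 6
j stops at 2, i stops at 2; i≥j ⇒ return 2. A=6 6 6 7 7 7 7 7 7 6

6 6 6 7 7 7 7 7 7 6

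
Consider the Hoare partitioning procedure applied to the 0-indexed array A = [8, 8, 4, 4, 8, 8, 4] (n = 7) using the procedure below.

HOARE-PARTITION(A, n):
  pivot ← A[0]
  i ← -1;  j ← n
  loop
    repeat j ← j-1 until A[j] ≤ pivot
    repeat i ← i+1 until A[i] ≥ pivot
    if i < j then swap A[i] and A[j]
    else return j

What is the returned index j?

4

pivot = A[0] = 8; i = -1, j = 7
j→6 (A[6]=4≤8), i→0 (A[0]=8≥8); i<j, swap → [4, 8, 4, 4, 8, 8, 8]
j→5 (A[5]=8≤8), i→1 (A[1]=8≥8); i<j, swap → [4, 8, 4, 4, 8, 8, 8]
j→4, i→4; i≥j, return j=4. A = [4, 8, 4, 4, 8, 8, 8]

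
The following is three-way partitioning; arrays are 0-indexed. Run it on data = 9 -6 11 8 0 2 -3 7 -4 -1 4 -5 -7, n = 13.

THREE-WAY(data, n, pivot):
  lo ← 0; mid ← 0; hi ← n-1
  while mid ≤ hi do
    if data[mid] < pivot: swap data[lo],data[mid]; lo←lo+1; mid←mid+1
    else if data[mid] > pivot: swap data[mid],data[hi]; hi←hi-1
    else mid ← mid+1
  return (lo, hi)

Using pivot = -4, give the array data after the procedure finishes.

-7 -6 -5 -4 2 -3 7 0 -1 4 8 11 9

lo=0 mid=0 hi=12
9>-4: swap(0,12), hi=11 ⇒ -7 -6 11 8 0 2 -3 7 -4 -1 4 -5 9
-7<-4: swap(0,0), lo=1 mid=1 ⇒ -7 -6 11 8 0 2 -3 7 -4 -1 4 -5 9
-6<-4: swap(1,1), lo=2 mid=2 ⇒ -7 -6 11 8 0 2 -3 7 -4 -1 4 -5 9
11>-4: swap(2,11), hi=10 ⇒ -7 -6 -5 8 0 2 -3 7 -4 -1 4 11 9
-5<-4: swap(2,2), lo=3 mid=3 ⇒ -7 -6 -5 8 0 2 -3 7 -4 -1 4 11 9
8>-4: swap(3,10), hi=9 ⇒ -7 -6 -5 4 0 2 -3 7 -4 -1 8 11 9
4>-4: swap(3,9), hi=8 ⇒ -7 -6 -5 -1 0 2 -3 7 -4 4 8 11 9
-1>-4: swap(3,8), hi=7 ⇒ -7 -6 -5 -4 0 2 -3 7 -1 4 8 11 9
-4=-4: mid=4
0>-4: swap(4,7), hi=6 ⇒ -7 -6 -5 -4 7 2 -3 0 -1 4 8 11 9
7>-4: swap(4,6), hi=5 ⇒ -7 -6 -5 -4 -3 2 7 0 -1 4 8 11 9
-3>-4: swap(4,5), hi=4 ⇒ -7 -6 -5 -4 2 -3 7 0 -1 4 8 11 9
2>-4: swap(4,4), hi=3 ⇒ -7 -6 -5 -4 2 -3 7 0 -1 4 8 11 9
done. lo=3 hi=3; data=-7 -6 -5 -4 2 -3 7 0 -1 4 8 11 9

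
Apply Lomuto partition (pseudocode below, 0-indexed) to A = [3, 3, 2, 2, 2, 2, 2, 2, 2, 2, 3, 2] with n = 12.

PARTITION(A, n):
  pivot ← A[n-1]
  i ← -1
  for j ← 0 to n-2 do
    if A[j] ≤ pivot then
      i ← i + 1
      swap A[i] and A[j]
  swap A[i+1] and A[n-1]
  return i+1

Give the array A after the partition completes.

[2, 2, 2, 2, 2, 2, 2, 2, 2, 3, 3, 3]

pivot = A[11] = 2; i = -1
j=0: A[0]=3 > 2 → no swap
j=1: A[1]=3 > 2 → no swap
j=2: A[2]=2 ≤ 2 → i=0, swap A[0],A[2] → [2, 3, 3, 2, 2, 2, 2, 2, 2, 2, 3, 2]
j=3: A[3]=2 ≤ 2 → i=1, swap A[1],A[3] → [2, 2, 3, 3, 2, 2, 2, 2, 2, 2, 3, 2]
j=4: A[4]=2 ≤ 2 → i=2, swap A[2],A[4] → [2, 2, 2, 3, 3, 2, 2, 2, 2, 2, 3, 2]
j=5: A[5]=2 ≤ 2 → i=3, swap A[3],A[5] → [2, 2, 2, 2, 3, 3, 2, 2, 2, 2, 3, 2]
j=6: A[6]=2 ≤ 2 → i=4, swap A[4],A[6] → [2, 2, 2, 2, 2, 3, 3, 2, 2, 2, 3, 2]
j=7: A[7]=2 ≤ 2 → i=5, swap A[5],A[7] → [2, 2, 2, 2, 2, 2, 3, 3, 2, 2, 3, 2]
j=8: A[8]=2 ≤ 2 → i=6, swap A[6],A[8] → [2, 2, 2, 2, 2, 2, 2, 3, 3, 2, 3, 2]
j=9: A[9]=2 ≤ 2 → i=7, swap A[7],A[9] → [2, 2, 2, 2, 2, 2, 2, 2, 3, 3, 3, 2]
j=10: A[10]=3 > 2 → no swap
final swap A[8],A[11] → [2, 2, 2, 2, 2, 2, 2, 2, 2, 3, 3, 3]; return 8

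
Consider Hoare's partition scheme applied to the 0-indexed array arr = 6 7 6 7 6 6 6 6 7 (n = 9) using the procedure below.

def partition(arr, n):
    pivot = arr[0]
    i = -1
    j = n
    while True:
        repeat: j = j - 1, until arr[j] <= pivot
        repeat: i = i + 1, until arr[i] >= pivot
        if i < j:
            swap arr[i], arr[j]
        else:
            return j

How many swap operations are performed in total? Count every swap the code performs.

4

pivot=6
j stops at 7 (6), i stops at 0 (6); swap ⇒ 6 7 6 7 6 6 6 6 7
j stops at 6 (6), i stops at 1 (7); swap ⇒ 6 6 6 7 6 6 7 6 7
j stops at 5 (6), i stops at 2 (6); swap ⇒ 6 6 6 7 6 6 7 6 7
j stops at 4 (6), i stops at 3 (7); swap ⇒ 6 6 6 6 7 6 7 6 7
j stops at 3, i stops at 4; i≥j ⇒ return 3. arr=6 6 6 6 7 6 7 6 7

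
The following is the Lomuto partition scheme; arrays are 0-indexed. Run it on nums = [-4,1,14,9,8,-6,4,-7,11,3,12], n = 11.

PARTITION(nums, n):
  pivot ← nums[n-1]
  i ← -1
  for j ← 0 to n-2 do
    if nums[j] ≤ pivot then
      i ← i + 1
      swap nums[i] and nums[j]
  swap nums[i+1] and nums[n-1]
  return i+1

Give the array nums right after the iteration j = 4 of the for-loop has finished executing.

[-4,1,9,8,14,-6,4,-7,11,3,12]

pivot = nums[10] = 12; i = -1
j=0: nums[0]=-4 ≤ 12 → i=0, swap nums[0],nums[0] (no change) → [-4,1,14,9,8,-6,4,-7,11,3,12]
j=1: nums[1]=1 ≤ 12 → i=1, swap nums[1],nums[1] (no change) → [-4,1,14,9,8,-6,4,-7,11,3,12]
j=2: nums[2]=14 > 12 → no swap
j=3: nums[3]=9 ≤ 12 → i=2, swap nums[2],nums[3] → [-4,1,9,14,8,-6,4,-7,11,3,12]
j=4: nums[4]=8 ≤ 12 → i=3, swap nums[3],nums[4] → [-4,1,9,8,14,-6,4,-7,11,3,12]
(after j=4) nums = [-4,1,9,8,14,-6,4,-7,11,3,12]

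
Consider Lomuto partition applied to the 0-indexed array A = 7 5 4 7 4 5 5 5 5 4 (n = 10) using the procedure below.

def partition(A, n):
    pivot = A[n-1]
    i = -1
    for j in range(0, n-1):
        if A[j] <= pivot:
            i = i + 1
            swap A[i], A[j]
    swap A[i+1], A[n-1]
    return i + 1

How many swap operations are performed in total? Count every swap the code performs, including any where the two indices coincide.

3

pivot = A[9] = 4; i = -1
j=0: A[0]=7 > 4 → no swap
j=1: A[1]=5 > 4 → no swap
j=2: A[2]=4 ≤ 4 → i=0, swap A[0],A[2] → 4 5 7 7 4 5 5 5 5 4
j=3: A[3]=7 > 4 → no swap
j=4: A[4]=4 ≤ 4 → i=1, swap A[1],A[4] → 4 4 7 7 5 5 5 5 5 4
j=5: A[5]=5 > 4 → no swap
j=6: A[6]=5 > 4 → no swap
j=7: A[7]=5 > 4 → no swap
j=8: A[8]=5 > 4 → no swap
final swap A[2],A[9] → 4 4 4 7 5 5 5 5 5 7; return 2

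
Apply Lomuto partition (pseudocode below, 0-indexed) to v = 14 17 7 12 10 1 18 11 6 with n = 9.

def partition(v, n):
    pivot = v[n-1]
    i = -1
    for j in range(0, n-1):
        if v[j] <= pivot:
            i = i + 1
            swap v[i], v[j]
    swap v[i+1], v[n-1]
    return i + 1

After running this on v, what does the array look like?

1 6 7 12 10 14 18 11 17

pivot=6, i=-1
j=0: 14>6, skip
j=1: 17>6, skip
j=2: 7>6, skip
j=3: 12>6, skip
j=4: 10>6, skip
j=5: 1≤6, i=0, swap(0,5) ⇒ 1 17 7 12 10 14 18 11 6
j=6: 18>6, skip
j=7: 11>6, skip
swap(1,8) ⇒ 1 6 7 12 10 14 18 11 17; return 1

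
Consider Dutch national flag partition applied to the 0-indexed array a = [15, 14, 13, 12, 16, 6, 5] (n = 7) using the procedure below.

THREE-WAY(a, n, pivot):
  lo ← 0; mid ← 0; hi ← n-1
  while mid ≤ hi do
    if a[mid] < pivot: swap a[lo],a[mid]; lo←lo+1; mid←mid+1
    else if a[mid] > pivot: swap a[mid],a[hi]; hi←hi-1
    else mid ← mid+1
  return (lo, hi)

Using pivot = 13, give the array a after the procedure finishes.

[5, 6, 12, 13, 16, 14, 15]

lo=0 mid=0 hi=6
15>13: swap(0,6), hi=5 ⇒ [5, 14, 13, 12, 16, 6, 15]
5<13: swap(0,0), lo=1 mid=1 ⇒ [5, 14, 13, 12, 16, 6, 15]
14>13: swap(1,5), hi=4 ⇒ [5, 6, 13, 12, 16, 14, 15]
6<13: swap(1,1), lo=2 mid=2 ⇒ [5, 6, 13, 12, 16, 14, 15]
13=13: mid=3
12<13: swap(2,3), lo=3 mid=4 ⇒ [5, 6, 12, 13, 16, 14, 15]
16>13: swap(4,4), hi=3 ⇒ [5, 6, 12, 13, 16, 14, 15]
done. lo=3 hi=3; a=[5, 6, 12, 13, 16, 14, 15]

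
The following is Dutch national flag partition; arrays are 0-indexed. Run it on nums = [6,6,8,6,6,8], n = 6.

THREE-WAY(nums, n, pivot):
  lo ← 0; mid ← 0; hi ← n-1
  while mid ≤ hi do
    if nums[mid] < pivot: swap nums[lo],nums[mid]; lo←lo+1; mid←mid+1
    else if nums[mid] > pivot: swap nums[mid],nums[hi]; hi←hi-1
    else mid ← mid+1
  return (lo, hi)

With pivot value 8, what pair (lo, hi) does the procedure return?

pivot = 8; lo=0, mid=0, hi=5
nums[mid]=6<8: swap nums[0],nums[0]; lo=1,mid=1 → [6,6,8,6,6,8]
nums[mid]=6<8: swap nums[1],nums[1]; lo=2,mid=2 → [6,6,8,6,6,8]
nums[mid]=8=8: mid=3
nums[mid]=6<8: swap nums[2],nums[3]; lo=3,mid=4 → [6,6,6,8,6,8]
nums[mid]=6<8: swap nums[3],nums[4]; lo=4,mid=5 → [6,6,6,6,8,8]
nums[mid]=8=8: mid=6
end: lo=4, hi=5; nums = [6,6,6,6,8,8]

(4, 5)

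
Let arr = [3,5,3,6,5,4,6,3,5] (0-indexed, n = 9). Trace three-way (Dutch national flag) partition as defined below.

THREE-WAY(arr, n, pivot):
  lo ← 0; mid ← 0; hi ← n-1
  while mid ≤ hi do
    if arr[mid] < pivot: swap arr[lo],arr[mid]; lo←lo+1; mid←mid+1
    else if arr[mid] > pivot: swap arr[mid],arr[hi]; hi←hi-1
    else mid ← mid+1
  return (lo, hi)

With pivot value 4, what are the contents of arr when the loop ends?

lo=0 mid=0 hi=8
3<4: swap(0,0), lo=1 mid=1 ⇒ [3,5,3,6,5,4,6,3,5]
5>4: swap(1,8), hi=7 ⇒ [3,5,3,6,5,4,6,3,5]
5>4: swap(1,7), hi=6 ⇒ [3,3,3,6,5,4,6,5,5]
3<4: swap(1,1), lo=2 mid=2 ⇒ [3,3,3,6,5,4,6,5,5]
3<4: swap(2,2), lo=3 mid=3 ⇒ [3,3,3,6,5,4,6,5,5]
6>4: swap(3,6), hi=5 ⇒ [3,3,3,6,5,4,6,5,5]
6>4: swap(3,5), hi=4 ⇒ [3,3,3,4,5,6,6,5,5]
4=4: mid=4
5>4: swap(4,4), hi=3 ⇒ [3,3,3,4,5,6,6,5,5]
done. lo=3 hi=3; arr=[3,3,3,4,5,6,6,5,5]

[3,3,3,4,5,6,6,5,5]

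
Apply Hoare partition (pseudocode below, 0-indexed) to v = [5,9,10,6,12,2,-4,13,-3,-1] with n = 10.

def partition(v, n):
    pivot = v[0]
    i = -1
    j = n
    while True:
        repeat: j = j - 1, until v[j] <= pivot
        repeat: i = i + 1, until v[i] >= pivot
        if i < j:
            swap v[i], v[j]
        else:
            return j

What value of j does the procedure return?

3

pivot = v[0] = 5; i = -1, j = 10
j→9 (v[9]=-1≤5), i→0 (v[0]=5≥5); i<j, swap → [-1,9,10,6,12,2,-4,13,-3,5]
j→8 (v[8]=-3≤5), i→1 (v[1]=9≥5); i<j, swap → [-1,-3,10,6,12,2,-4,13,9,5]
j→6 (v[6]=-4≤5), i→2 (v[2]=10≥5); i<j, swap → [-1,-3,-4,6,12,2,10,13,9,5]
j→5 (v[5]=2≤5), i→3 (v[3]=6≥5); i<j, swap → [-1,-3,-4,2,12,6,10,13,9,5]
j→3, i→4; i≥j, return j=3. v = [-1,-3,-4,2,12,6,10,13,9,5]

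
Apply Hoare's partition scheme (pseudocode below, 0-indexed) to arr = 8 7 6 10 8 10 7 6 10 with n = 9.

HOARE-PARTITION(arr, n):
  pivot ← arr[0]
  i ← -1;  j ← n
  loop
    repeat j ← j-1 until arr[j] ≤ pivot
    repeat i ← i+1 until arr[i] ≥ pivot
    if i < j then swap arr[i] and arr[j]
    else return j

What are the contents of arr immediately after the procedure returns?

pivot=8
j stops at 7 (6), i stops at 0 (8); swap ⇒ 6 7 6 10 8 10 7 8 10
j stops at 6 (7), i stops at 3 (10); swap ⇒ 6 7 6 7 8 10 10 8 10
j stops at 4, i stops at 4; i≥j ⇒ return 4. arr=6 7 6 7 8 10 10 8 10

6 7 6 7 8 10 10 8 10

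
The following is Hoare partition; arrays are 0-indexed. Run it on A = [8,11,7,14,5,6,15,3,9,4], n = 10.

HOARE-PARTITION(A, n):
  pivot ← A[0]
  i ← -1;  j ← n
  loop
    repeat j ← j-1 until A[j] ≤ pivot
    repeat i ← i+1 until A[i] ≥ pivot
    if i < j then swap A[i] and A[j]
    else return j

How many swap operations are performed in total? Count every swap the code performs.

3

pivot=8
j stops at 9 (4), i stops at 0 (8); swap ⇒ [4,11,7,14,5,6,15,3,9,8]
j stops at 7 (3), i stops at 1 (11); swap ⇒ [4,3,7,14,5,6,15,11,9,8]
j stops at 5 (6), i stops at 3 (14); swap ⇒ [4,3,7,6,5,14,15,11,9,8]
j stops at 4, i stops at 5; i≥j ⇒ return 4. A=[4,3,7,6,5,14,15,11,9,8]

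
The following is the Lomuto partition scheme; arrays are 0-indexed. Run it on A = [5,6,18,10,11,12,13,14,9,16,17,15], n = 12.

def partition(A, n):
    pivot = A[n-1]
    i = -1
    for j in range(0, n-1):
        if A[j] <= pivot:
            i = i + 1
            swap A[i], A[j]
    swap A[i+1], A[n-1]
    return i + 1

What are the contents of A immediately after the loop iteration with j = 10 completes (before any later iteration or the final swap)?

[5,6,10,11,12,13,14,9,18,16,17,15]

pivot=15, i=-1
j=0: 5≤15, i=0, swap(0,0) ⇒ [5,6,18,10,11,12,13,14,9,16,17,15]
j=1: 6≤15, i=1, swap(1,1) ⇒ [5,6,18,10,11,12,13,14,9,16,17,15]
j=2: 18>15, skip
j=3: 10≤15, i=2, swap(2,3) ⇒ [5,6,10,18,11,12,13,14,9,16,17,15]
j=4: 11≤15, i=3, swap(3,4) ⇒ [5,6,10,11,18,12,13,14,9,16,17,15]
j=5: 12≤15, i=4, swap(4,5) ⇒ [5,6,10,11,12,18,13,14,9,16,17,15]
j=6: 13≤15, i=5, swap(5,6) ⇒ [5,6,10,11,12,13,18,14,9,16,17,15]
j=7: 14≤15, i=6, swap(6,7) ⇒ [5,6,10,11,12,13,14,18,9,16,17,15]
j=8: 9≤15, i=7, swap(7,8) ⇒ [5,6,10,11,12,13,14,9,18,16,17,15]
j=9: 16>15, skip
j=10: 17>15, skip
(after j=10) A = [5,6,10,11,12,13,14,9,18,16,17,15]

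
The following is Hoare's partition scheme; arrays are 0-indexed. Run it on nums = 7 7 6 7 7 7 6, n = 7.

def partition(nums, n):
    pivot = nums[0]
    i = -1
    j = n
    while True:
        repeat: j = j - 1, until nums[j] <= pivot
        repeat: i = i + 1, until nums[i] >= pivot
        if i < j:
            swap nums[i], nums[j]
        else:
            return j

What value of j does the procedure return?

3

pivot=7
j stops at 6 (6), i stops at 0 (7); swap ⇒ 6 7 6 7 7 7 7
j stops at 5 (7), i stops at 1 (7); swap ⇒ 6 7 6 7 7 7 7
j stops at 4 (7), i stops at 3 (7); swap ⇒ 6 7 6 7 7 7 7
j stops at 3, i stops at 4; i≥j ⇒ return 3. nums=6 7 6 7 7 7 7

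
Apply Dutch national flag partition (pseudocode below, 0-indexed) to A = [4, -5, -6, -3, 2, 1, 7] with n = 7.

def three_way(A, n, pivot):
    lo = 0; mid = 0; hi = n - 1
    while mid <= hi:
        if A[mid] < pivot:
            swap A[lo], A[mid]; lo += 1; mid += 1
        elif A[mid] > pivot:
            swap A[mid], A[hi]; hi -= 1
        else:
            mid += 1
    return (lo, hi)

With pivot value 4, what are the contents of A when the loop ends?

pivot = 4; lo=0, mid=0, hi=6
A[mid]=4=4: mid=1
A[mid]=-5<4: swap A[0],A[1]; lo=1,mid=2 → [-5, 4, -6, -3, 2, 1, 7]
A[mid]=-6<4: swap A[1],A[2]; lo=2,mid=3 → [-5, -6, 4, -3, 2, 1, 7]
A[mid]=-3<4: swap A[2],A[3]; lo=3,mid=4 → [-5, -6, -3, 4, 2, 1, 7]
A[mid]=2<4: swap A[3],A[4]; lo=4,mid=5 → [-5, -6, -3, 2, 4, 1, 7]
A[mid]=1<4: swap A[4],A[5]; lo=5,mid=6 → [-5, -6, -3, 2, 1, 4, 7]
A[mid]=7>4: swap A[6],A[6]; hi=5 → [-5, -6, -3, 2, 1, 4, 7]
end: lo=5, hi=5; A = [-5, -6, -3, 2, 1, 4, 7]

[-5, -6, -3, 2, 1, 4, 7]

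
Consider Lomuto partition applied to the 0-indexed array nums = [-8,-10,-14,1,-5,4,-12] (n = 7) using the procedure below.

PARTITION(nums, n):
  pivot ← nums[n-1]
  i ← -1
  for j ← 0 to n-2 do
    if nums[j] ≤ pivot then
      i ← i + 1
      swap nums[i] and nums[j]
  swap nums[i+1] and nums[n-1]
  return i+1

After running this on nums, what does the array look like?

pivot=-12, i=-1
j=0: -8>-12, skip
j=1: -10>-12, skip
j=2: -14≤-12, i=0, swap(0,2) ⇒ [-14,-10,-8,1,-5,4,-12]
j=3: 1>-12, skip
j=4: -5>-12, skip
j=5: 4>-12, skip
swap(1,6) ⇒ [-14,-12,-8,1,-5,4,-10]; return 1

[-14,-12,-8,1,-5,4,-10]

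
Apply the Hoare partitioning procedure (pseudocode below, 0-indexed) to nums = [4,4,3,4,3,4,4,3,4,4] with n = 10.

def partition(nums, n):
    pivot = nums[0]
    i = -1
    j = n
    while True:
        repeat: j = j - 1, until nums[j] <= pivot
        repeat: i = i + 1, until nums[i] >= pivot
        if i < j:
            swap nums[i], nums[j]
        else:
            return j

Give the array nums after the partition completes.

pivot = nums[0] = 4; i = -1, j = 10
j→9 (nums[9]=4≤4), i→0 (nums[0]=4≥4); i<j, swap → [4,4,3,4,3,4,4,3,4,4]
j→8 (nums[8]=4≤4), i→1 (nums[1]=4≥4); i<j, swap → [4,4,3,4,3,4,4,3,4,4]
j→7 (nums[7]=3≤4), i→3 (nums[3]=4≥4); i<j, swap → [4,4,3,3,3,4,4,4,4,4]
j→6 (nums[6]=4≤4), i→5 (nums[5]=4≥4); i<j, swap → [4,4,3,3,3,4,4,4,4,4]
j→5, i→6; i≥j, return j=5. nums = [4,4,3,3,3,4,4,4,4,4]

[4,4,3,3,3,4,4,4,4,4]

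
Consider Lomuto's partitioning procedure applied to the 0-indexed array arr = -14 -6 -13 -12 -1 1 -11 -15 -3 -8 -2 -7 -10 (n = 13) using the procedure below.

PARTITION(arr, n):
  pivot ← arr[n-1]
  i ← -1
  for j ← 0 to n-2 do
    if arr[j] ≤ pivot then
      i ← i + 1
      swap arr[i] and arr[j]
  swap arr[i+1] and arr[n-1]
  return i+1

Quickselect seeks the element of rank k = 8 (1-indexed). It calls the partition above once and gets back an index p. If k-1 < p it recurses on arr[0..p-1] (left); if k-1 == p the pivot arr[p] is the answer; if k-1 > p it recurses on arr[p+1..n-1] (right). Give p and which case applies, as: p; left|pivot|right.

5; right

pivot=-10, i=-1
j=0: -14≤-10, i=0, swap(0,0) ⇒ -14 -6 -13 -12 -1 1 -11 -15 -3 -8 -2 -7 -10
j=1: -6>-10, skip
j=2: -13≤-10, i=1, swap(1,2) ⇒ -14 -13 -6 -12 -1 1 -11 -15 -3 -8 -2 -7 -10
j=3: -12≤-10, i=2, swap(2,3) ⇒ -14 -13 -12 -6 -1 1 -11 -15 -3 -8 -2 -7 -10
j=4: -1>-10, skip
j=5: 1>-10, skip
j=6: -11≤-10, i=3, swap(3,6) ⇒ -14 -13 -12 -11 -1 1 -6 -15 -3 -8 -2 -7 -10
j=7: -15≤-10, i=4, swap(4,7) ⇒ -14 -13 -12 -11 -15 1 -6 -1 -3 -8 -2 -7 -10
j=8: -3>-10, skip
j=9: -8>-10, skip
j=10: -2>-10, skip
j=11: -7>-10, skip
swap(5,12) ⇒ -14 -13 -12 -11 -15 -10 -6 -1 -3 -8 -2 -7 1; return 5
p = 5; k-1 = 7 > 5 ⇒ right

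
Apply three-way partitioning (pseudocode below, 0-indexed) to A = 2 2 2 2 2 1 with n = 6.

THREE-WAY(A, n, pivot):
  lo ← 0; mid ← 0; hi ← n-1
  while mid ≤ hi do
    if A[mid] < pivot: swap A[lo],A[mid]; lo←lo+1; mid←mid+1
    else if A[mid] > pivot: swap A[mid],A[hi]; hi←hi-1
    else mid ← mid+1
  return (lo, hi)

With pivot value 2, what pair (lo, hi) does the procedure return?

(1, 5)

lo=0 mid=0 hi=5
2=2: mid=1
2=2: mid=2
2=2: mid=3
2=2: mid=4
2=2: mid=5
1<2: swap(0,5), lo=1 mid=6 ⇒ 1 2 2 2 2 2
done. lo=1 hi=5; A=1 2 2 2 2 2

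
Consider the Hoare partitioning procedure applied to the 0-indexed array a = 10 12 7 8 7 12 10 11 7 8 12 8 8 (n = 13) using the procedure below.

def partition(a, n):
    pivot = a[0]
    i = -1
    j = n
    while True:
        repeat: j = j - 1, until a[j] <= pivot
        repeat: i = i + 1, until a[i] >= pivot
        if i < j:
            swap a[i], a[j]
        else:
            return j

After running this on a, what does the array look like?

pivot = a[0] = 10; i = -1, j = 13
j→12 (a[12]=8≤10), i→0 (a[0]=10≥10); i<j, swap → 8 12 7 8 7 12 10 11 7 8 12 8 10
j→11 (a[11]=8≤10), i→1 (a[1]=12≥10); i<j, swap → 8 8 7 8 7 12 10 11 7 8 12 12 10
j→9 (a[9]=8≤10), i→5 (a[5]=12≥10); i<j, swap → 8 8 7 8 7 8 10 11 7 12 12 12 10
j→8 (a[8]=7≤10), i→6 (a[6]=10≥10); i<j, swap → 8 8 7 8 7 8 7 11 10 12 12 12 10
j→6, i→7; i≥j, return j=6. a = 8 8 7 8 7 8 7 11 10 12 12 12 10

8 8 7 8 7 8 7 11 10 12 12 12 10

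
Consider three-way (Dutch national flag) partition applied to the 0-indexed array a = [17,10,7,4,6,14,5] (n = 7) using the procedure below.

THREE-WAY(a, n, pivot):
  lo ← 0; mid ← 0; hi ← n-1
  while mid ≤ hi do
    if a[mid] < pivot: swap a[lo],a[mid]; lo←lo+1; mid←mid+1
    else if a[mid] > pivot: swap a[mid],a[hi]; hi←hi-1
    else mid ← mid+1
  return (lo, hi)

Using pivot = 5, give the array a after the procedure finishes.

[4,5,7,6,14,10,17]

pivot = 5; lo=0, mid=0, hi=6
a[mid]=17>5: swap a[0],a[6]; hi=5 → [5,10,7,4,6,14,17]
a[mid]=5=5: mid=1
a[mid]=10>5: swap a[1],a[5]; hi=4 → [5,14,7,4,6,10,17]
a[mid]=14>5: swap a[1],a[4]; hi=3 → [5,6,7,4,14,10,17]
a[mid]=6>5: swap a[1],a[3]; hi=2 → [5,4,7,6,14,10,17]
a[mid]=4<5: swap a[0],a[1]; lo=1,mid=2 → [4,5,7,6,14,10,17]
a[mid]=7>5: swap a[2],a[2]; hi=1 → [4,5,7,6,14,10,17]
end: lo=1, hi=1; a = [4,5,7,6,14,10,17]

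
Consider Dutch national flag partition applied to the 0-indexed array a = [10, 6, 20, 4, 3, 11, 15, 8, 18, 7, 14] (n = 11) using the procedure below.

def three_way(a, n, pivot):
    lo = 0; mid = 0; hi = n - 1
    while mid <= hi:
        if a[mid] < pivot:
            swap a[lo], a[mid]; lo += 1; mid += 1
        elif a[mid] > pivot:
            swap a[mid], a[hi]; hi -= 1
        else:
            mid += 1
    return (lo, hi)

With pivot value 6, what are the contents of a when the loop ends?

[3, 4, 6, 20, 11, 15, 8, 18, 7, 14, 10]

pivot = 6; lo=0, mid=0, hi=10
a[mid]=10>6: swap a[0],a[10]; hi=9 → [14, 6, 20, 4, 3, 11, 15, 8, 18, 7, 10]
a[mid]=14>6: swap a[0],a[9]; hi=8 → [7, 6, 20, 4, 3, 11, 15, 8, 18, 14, 10]
a[mid]=7>6: swap a[0],a[8]; hi=7 → [18, 6, 20, 4, 3, 11, 15, 8, 7, 14, 10]
a[mid]=18>6: swap a[0],a[7]; hi=6 → [8, 6, 20, 4, 3, 11, 15, 18, 7, 14, 10]
a[mid]=8>6: swap a[0],a[6]; hi=5 → [15, 6, 20, 4, 3, 11, 8, 18, 7, 14, 10]
a[mid]=15>6: swap a[0],a[5]; hi=4 → [11, 6, 20, 4, 3, 15, 8, 18, 7, 14, 10]
a[mid]=11>6: swap a[0],a[4]; hi=3 → [3, 6, 20, 4, 11, 15, 8, 18, 7, 14, 10]
a[mid]=3<6: swap a[0],a[0]; lo=1,mid=1 → [3, 6, 20, 4, 11, 15, 8, 18, 7, 14, 10]
a[mid]=6=6: mid=2
a[mid]=20>6: swap a[2],a[3]; hi=2 → [3, 6, 4, 20, 11, 15, 8, 18, 7, 14, 10]
a[mid]=4<6: swap a[1],a[2]; lo=2,mid=3 → [3, 4, 6, 20, 11, 15, 8, 18, 7, 14, 10]
end: lo=2, hi=2; a = [3, 4, 6, 20, 11, 15, 8, 18, 7, 14, 10]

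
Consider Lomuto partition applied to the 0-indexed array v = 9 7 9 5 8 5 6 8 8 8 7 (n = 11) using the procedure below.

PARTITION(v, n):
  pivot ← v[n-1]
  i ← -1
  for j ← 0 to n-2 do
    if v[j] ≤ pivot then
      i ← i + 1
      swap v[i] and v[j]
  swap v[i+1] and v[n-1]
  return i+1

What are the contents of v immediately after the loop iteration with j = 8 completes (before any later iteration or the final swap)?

7 5 5 6 8 9 9 8 8 8 7

pivot = v[10] = 7; i = -1
j=0: v[0]=9 > 7 → no swap
j=1: v[1]=7 ≤ 7 → i=0, swap v[0],v[1] → 7 9 9 5 8 5 6 8 8 8 7
j=2: v[2]=9 > 7 → no swap
j=3: v[3]=5 ≤ 7 → i=1, swap v[1],v[3] → 7 5 9 9 8 5 6 8 8 8 7
j=4: v[4]=8 > 7 → no swap
j=5: v[5]=5 ≤ 7 → i=2, swap v[2],v[5] → 7 5 5 9 8 9 6 8 8 8 7
j=6: v[6]=6 ≤ 7 → i=3, swap v[3],v[6] → 7 5 5 6 8 9 9 8 8 8 7
j=7: v[7]=8 > 7 → no swap
j=8: v[8]=8 > 7 → no swap
(after j=8) v = 7 5 5 6 8 9 9 8 8 8 7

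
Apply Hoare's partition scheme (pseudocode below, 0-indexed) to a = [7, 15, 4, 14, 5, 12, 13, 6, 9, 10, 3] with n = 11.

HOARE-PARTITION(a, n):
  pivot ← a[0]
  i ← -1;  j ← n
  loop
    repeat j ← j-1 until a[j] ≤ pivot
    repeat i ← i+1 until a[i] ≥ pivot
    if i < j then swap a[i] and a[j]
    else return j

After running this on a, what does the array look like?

pivot = a[0] = 7; i = -1, j = 11
j→10 (a[10]=3≤7), i→0 (a[0]=7≥7); i<j, swap → [3, 15, 4, 14, 5, 12, 13, 6, 9, 10, 7]
j→7 (a[7]=6≤7), i→1 (a[1]=15≥7); i<j, swap → [3, 6, 4, 14, 5, 12, 13, 15, 9, 10, 7]
j→4 (a[4]=5≤7), i→3 (a[3]=14≥7); i<j, swap → [3, 6, 4, 5, 14, 12, 13, 15, 9, 10, 7]
j→3, i→4; i≥j, return j=3. a = [3, 6, 4, 5, 14, 12, 13, 15, 9, 10, 7]

[3, 6, 4, 5, 14, 12, 13, 15, 9, 10, 7]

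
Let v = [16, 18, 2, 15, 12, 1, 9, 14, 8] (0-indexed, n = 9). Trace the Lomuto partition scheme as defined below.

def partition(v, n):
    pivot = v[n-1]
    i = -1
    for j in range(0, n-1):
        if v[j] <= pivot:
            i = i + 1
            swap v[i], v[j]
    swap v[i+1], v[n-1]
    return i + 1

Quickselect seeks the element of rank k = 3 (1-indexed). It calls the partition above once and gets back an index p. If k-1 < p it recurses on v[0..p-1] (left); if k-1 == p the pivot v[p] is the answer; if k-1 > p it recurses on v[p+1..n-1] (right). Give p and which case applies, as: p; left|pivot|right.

2; pivot

pivot = v[8] = 8; i = -1
j=0: v[0]=16 > 8 → no swap
j=1: v[1]=18 > 8 → no swap
j=2: v[2]=2 ≤ 8 → i=0, swap v[0],v[2] → [2, 18, 16, 15, 12, 1, 9, 14, 8]
j=3: v[3]=15 > 8 → no swap
j=4: v[4]=12 > 8 → no swap
j=5: v[5]=1 ≤ 8 → i=1, swap v[1],v[5] → [2, 1, 16, 15, 12, 18, 9, 14, 8]
j=6: v[6]=9 > 8 → no swap
j=7: v[7]=14 > 8 → no swap
final swap v[2],v[8] → [2, 1, 8, 15, 12, 18, 9, 14, 16]; return 2
p = 2; k-1 = 2 == 2 ⇒ pivot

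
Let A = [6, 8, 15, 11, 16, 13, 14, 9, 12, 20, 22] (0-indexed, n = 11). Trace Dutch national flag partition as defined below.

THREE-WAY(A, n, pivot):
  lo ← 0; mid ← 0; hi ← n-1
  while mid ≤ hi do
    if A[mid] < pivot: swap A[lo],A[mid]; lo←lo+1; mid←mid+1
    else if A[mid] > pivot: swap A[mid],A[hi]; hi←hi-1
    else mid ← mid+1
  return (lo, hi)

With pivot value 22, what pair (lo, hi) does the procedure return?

(10, 10)

lo=0 mid=0 hi=10
6<22: swap(0,0), lo=1 mid=1 ⇒ [6, 8, 15, 11, 16, 13, 14, 9, 12, 20, 22]
8<22: swap(1,1), lo=2 mid=2 ⇒ [6, 8, 15, 11, 16, 13, 14, 9, 12, 20, 22]
15<22: swap(2,2), lo=3 mid=3 ⇒ [6, 8, 15, 11, 16, 13, 14, 9, 12, 20, 22]
11<22: swap(3,3), lo=4 mid=4 ⇒ [6, 8, 15, 11, 16, 13, 14, 9, 12, 20, 22]
16<22: swap(4,4), lo=5 mid=5 ⇒ [6, 8, 15, 11, 16, 13, 14, 9, 12, 20, 22]
13<22: swap(5,5), lo=6 mid=6 ⇒ [6, 8, 15, 11, 16, 13, 14, 9, 12, 20, 22]
14<22: swap(6,6), lo=7 mid=7 ⇒ [6, 8, 15, 11, 16, 13, 14, 9, 12, 20, 22]
9<22: swap(7,7), lo=8 mid=8 ⇒ [6, 8, 15, 11, 16, 13, 14, 9, 12, 20, 22]
12<22: swap(8,8), lo=9 mid=9 ⇒ [6, 8, 15, 11, 16, 13, 14, 9, 12, 20, 22]
20<22: swap(9,9), lo=10 mid=10 ⇒ [6, 8, 15, 11, 16, 13, 14, 9, 12, 20, 22]
22=22: mid=11
done. lo=10 hi=10; A=[6, 8, 15, 11, 16, 13, 14, 9, 12, 20, 22]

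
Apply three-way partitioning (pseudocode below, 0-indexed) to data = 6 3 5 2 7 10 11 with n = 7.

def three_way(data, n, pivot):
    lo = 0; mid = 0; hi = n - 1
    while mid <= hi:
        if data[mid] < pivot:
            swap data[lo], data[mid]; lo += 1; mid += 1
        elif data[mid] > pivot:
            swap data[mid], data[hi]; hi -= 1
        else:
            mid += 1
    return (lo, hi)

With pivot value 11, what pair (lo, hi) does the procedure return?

(6, 6)

pivot = 11; lo=0, mid=0, hi=6
data[mid]=6<11: swap data[0],data[0]; lo=1,mid=1 → 6 3 5 2 7 10 11
data[mid]=3<11: swap data[1],data[1]; lo=2,mid=2 → 6 3 5 2 7 10 11
data[mid]=5<11: swap data[2],data[2]; lo=3,mid=3 → 6 3 5 2 7 10 11
data[mid]=2<11: swap data[3],data[3]; lo=4,mid=4 → 6 3 5 2 7 10 11
data[mid]=7<11: swap data[4],data[4]; lo=5,mid=5 → 6 3 5 2 7 10 11
data[mid]=10<11: swap data[5],data[5]; lo=6,mid=6 → 6 3 5 2 7 10 11
data[mid]=11=11: mid=7
end: lo=6, hi=6; data = 6 3 5 2 7 10 11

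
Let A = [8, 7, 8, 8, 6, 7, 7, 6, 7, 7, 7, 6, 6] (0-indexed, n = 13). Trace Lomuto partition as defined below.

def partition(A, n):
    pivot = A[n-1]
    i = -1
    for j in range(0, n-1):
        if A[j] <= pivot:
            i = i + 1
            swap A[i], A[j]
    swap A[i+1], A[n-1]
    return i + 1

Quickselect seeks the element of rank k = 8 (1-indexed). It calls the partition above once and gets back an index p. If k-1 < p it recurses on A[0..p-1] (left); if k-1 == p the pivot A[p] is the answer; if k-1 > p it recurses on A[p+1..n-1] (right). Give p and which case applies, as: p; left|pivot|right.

pivot = A[12] = 6; i = -1
j=0: A[0]=8 > 6 → no swap
j=1: A[1]=7 > 6 → no swap
j=2: A[2]=8 > 6 → no swap
j=3: A[3]=8 > 6 → no swap
j=4: A[4]=6 ≤ 6 → i=0, swap A[0],A[4] → [6, 7, 8, 8, 8, 7, 7, 6, 7, 7, 7, 6, 6]
j=5: A[5]=7 > 6 → no swap
j=6: A[6]=7 > 6 → no swap
j=7: A[7]=6 ≤ 6 → i=1, swap A[1],A[7] → [6, 6, 8, 8, 8, 7, 7, 7, 7, 7, 7, 6, 6]
j=8: A[8]=7 > 6 → no swap
j=9: A[9]=7 > 6 → no swap
j=10: A[10]=7 > 6 → no swap
j=11: A[11]=6 ≤ 6 → i=2, swap A[2],A[11] → [6, 6, 6, 8, 8, 7, 7, 7, 7, 7, 7, 8, 6]
final swap A[3],A[12] → [6, 6, 6, 6, 8, 7, 7, 7, 7, 7, 7, 8, 8]; return 3
p = 3; k-1 = 7 > 3 ⇒ right

3; right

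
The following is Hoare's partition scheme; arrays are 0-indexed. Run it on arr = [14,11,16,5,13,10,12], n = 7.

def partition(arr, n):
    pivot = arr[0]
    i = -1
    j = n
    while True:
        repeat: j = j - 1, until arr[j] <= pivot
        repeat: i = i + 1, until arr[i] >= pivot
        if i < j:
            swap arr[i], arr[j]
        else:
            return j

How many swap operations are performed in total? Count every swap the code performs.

2

pivot=14
j stops at 6 (12), i stops at 0 (14); swap ⇒ [12,11,16,5,13,10,14]
j stops at 5 (10), i stops at 2 (16); swap ⇒ [12,11,10,5,13,16,14]
j stops at 4, i stops at 5; i≥j ⇒ return 4. arr=[12,11,10,5,13,16,14]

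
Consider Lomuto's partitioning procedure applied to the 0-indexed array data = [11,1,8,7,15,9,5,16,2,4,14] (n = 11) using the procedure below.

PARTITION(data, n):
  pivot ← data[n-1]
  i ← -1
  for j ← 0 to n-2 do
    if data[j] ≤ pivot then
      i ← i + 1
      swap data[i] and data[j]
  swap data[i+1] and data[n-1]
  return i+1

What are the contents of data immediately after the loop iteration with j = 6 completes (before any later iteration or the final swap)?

pivot=14, i=-1
j=0: 11≤14, i=0, swap(0,0) ⇒ [11,1,8,7,15,9,5,16,2,4,14]
j=1: 1≤14, i=1, swap(1,1) ⇒ [11,1,8,7,15,9,5,16,2,4,14]
j=2: 8≤14, i=2, swap(2,2) ⇒ [11,1,8,7,15,9,5,16,2,4,14]
j=3: 7≤14, i=3, swap(3,3) ⇒ [11,1,8,7,15,9,5,16,2,4,14]
j=4: 15>14, skip
j=5: 9≤14, i=4, swap(4,5) ⇒ [11,1,8,7,9,15,5,16,2,4,14]
j=6: 5≤14, i=5, swap(5,6) ⇒ [11,1,8,7,9,5,15,16,2,4,14]
(after j=6) data = [11,1,8,7,9,5,15,16,2,4,14]

[11,1,8,7,9,5,15,16,2,4,14]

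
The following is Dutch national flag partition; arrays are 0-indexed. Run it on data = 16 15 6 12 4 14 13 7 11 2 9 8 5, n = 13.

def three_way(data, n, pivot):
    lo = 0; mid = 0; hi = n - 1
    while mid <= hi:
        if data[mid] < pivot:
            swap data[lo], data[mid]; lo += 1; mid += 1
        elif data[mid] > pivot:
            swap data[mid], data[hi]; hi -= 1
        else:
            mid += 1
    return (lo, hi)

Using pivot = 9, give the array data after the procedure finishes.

lo=0 mid=0 hi=12
16>9: swap(0,12), hi=11 ⇒ 5 15 6 12 4 14 13 7 11 2 9 8 16
5<9: swap(0,0), lo=1 mid=1 ⇒ 5 15 6 12 4 14 13 7 11 2 9 8 16
15>9: swap(1,11), hi=10 ⇒ 5 8 6 12 4 14 13 7 11 2 9 15 16
8<9: swap(1,1), lo=2 mid=2 ⇒ 5 8 6 12 4 14 13 7 11 2 9 15 16
6<9: swap(2,2), lo=3 mid=3 ⇒ 5 8 6 12 4 14 13 7 11 2 9 15 16
12>9: swap(3,10), hi=9 ⇒ 5 8 6 9 4 14 13 7 11 2 12 15 16
9=9: mid=4
4<9: swap(3,4), lo=4 mid=5 ⇒ 5 8 6 4 9 14 13 7 11 2 12 15 16
14>9: swap(5,9), hi=8 ⇒ 5 8 6 4 9 2 13 7 11 14 12 15 16
2<9: swap(4,5), lo=5 mid=6 ⇒ 5 8 6 4 2 9 13 7 11 14 12 15 16
13>9: swap(6,8), hi=7 ⇒ 5 8 6 4 2 9 11 7 13 14 12 15 16
11>9: swap(6,7), hi=6 ⇒ 5 8 6 4 2 9 7 11 13 14 12 15 16
7<9: swap(5,6), lo=6 mid=7 ⇒ 5 8 6 4 2 7 9 11 13 14 12 15 16
done. lo=6 hi=6; data=5 8 6 4 2 7 9 11 13 14 12 15 16

5 8 6 4 2 7 9 11 13 14 12 15 16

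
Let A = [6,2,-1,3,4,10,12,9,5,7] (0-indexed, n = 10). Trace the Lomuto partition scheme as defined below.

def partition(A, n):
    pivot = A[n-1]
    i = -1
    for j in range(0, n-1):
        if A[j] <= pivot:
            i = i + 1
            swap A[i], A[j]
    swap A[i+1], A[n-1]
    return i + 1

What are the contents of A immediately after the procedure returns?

pivot=7, i=-1
j=0: 6≤7, i=0, swap(0,0) ⇒ [6,2,-1,3,4,10,12,9,5,7]
j=1: 2≤7, i=1, swap(1,1) ⇒ [6,2,-1,3,4,10,12,9,5,7]
j=2: -1≤7, i=2, swap(2,2) ⇒ [6,2,-1,3,4,10,12,9,5,7]
j=3: 3≤7, i=3, swap(3,3) ⇒ [6,2,-1,3,4,10,12,9,5,7]
j=4: 4≤7, i=4, swap(4,4) ⇒ [6,2,-1,3,4,10,12,9,5,7]
j=5: 10>7, skip
j=6: 12>7, skip
j=7: 9>7, skip
j=8: 5≤7, i=5, swap(5,8) ⇒ [6,2,-1,3,4,5,12,9,10,7]
swap(6,9) ⇒ [6,2,-1,3,4,5,7,9,10,12]; return 6

[6,2,-1,3,4,5,7,9,10,12]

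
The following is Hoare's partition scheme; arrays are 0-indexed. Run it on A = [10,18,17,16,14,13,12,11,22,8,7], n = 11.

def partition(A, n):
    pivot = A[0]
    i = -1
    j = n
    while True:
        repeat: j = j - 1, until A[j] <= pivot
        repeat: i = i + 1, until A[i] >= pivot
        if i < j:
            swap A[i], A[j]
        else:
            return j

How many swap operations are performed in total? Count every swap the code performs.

2

pivot = A[0] = 10; i = -1, j = 11
j→10 (A[10]=7≤10), i→0 (A[0]=10≥10); i<j, swap → [7,18,17,16,14,13,12,11,22,8,10]
j→9 (A[9]=8≤10), i→1 (A[1]=18≥10); i<j, swap → [7,8,17,16,14,13,12,11,22,18,10]
j→1, i→2; i≥j, return j=1. A = [7,8,17,16,14,13,12,11,22,18,10]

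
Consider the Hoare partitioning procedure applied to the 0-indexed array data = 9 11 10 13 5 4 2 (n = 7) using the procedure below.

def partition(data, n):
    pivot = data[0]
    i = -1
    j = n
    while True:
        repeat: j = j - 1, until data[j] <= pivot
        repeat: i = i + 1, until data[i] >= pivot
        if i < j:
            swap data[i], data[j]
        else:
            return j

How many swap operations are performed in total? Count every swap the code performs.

pivot=9
j stops at 6 (2), i stops at 0 (9); swap ⇒ 2 11 10 13 5 4 9
j stops at 5 (4), i stops at 1 (11); swap ⇒ 2 4 10 13 5 11 9
j stops at 4 (5), i stops at 2 (10); swap ⇒ 2 4 5 13 10 11 9
j stops at 2, i stops at 3; i≥j ⇒ return 2. data=2 4 5 13 10 11 9

3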